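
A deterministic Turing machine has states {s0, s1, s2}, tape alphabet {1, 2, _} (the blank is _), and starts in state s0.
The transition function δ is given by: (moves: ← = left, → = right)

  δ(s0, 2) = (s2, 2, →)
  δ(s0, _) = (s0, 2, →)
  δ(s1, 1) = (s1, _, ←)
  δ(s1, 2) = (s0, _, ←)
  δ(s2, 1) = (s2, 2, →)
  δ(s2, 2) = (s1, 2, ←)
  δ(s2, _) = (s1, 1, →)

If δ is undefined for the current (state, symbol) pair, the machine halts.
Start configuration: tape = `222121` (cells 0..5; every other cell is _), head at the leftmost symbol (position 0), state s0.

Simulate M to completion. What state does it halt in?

state=s0 head=0 tape=_[2]22121   (s0,2)→(s2,2,→)
state=s2 head=1 tape=_2[2]2121   (s2,2)→(s1,2,←)
state=s1 head=0 tape=_[2]22121   (s1,2)→(s0,_,←)
state=s0 head=-1 tape=[_]_22121   (s0,_)→(s0,2,→)
state=s0 head=0 tape=2[_]22121   (s0,_)→(s0,2,→)
state=s0 head=1 tape=22[2]2121   (s0,2)→(s2,2,→)
state=s2 head=2 tape=222[2]121   (s2,2)→(s1,2,←)
state=s1 head=1 tape=22[2]2121   (s1,2)→(s0,_,←)
state=s0 head=0 tape=2[2]_2121   (s0,2)→(s2,2,→)
state=s2 head=1 tape=22[_]2121   (s2,_)→(s1,1,→)
state=s1 head=2 tape=221[2]121   (s1,2)→(s0,_,←)
state=s0 head=1 tape=22[1]_121
No transition is defined for (s0, 1); M halts in state s0.

s0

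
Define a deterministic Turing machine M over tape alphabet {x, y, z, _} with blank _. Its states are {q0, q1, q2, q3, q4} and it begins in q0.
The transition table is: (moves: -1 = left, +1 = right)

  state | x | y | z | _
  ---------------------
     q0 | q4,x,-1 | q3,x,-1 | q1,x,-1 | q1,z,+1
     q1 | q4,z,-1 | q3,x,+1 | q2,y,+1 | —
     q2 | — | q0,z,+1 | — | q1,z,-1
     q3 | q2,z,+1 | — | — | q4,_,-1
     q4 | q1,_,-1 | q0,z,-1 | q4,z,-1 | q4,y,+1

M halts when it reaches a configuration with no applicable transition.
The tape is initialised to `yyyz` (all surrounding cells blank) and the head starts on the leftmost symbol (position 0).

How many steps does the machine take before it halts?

state=q0 head=0 tape=___[y]yyz   (q0,y)→(q3,x,-1)
state=q3 head=-1 tape=__[_]xyyz   (q3,_)→(q4,_,-1)
state=q4 head=-2 tape=_[_]_xyyz   (q4,_)→(q4,y,+1)
state=q4 head=-1 tape=_y[_]xyyz   (q4,_)→(q4,y,+1)
state=q4 head=0 tape=_yy[x]yyz   (q4,x)→(q1,_,-1)
state=q1 head=-1 tape=_y[y]_yyz   (q1,y)→(q3,x,+1)
state=q3 head=0 tape=_yx[_]yyz   (q3,_)→(q4,_,-1)
state=q4 head=-1 tape=_y[x]_yyz   (q4,x)→(q1,_,-1)
state=q1 head=-2 tape=_[y]__yyz   (q1,y)→(q3,x,+1)
state=q3 head=-1 tape=_x[_]_yyz   (q3,_)→(q4,_,-1)
state=q4 head=-2 tape=_[x]__yyz   (q4,x)→(q1,_,-1)
state=q1 head=-3 tape=[_]___yyz
M halts after 11 transitions.

11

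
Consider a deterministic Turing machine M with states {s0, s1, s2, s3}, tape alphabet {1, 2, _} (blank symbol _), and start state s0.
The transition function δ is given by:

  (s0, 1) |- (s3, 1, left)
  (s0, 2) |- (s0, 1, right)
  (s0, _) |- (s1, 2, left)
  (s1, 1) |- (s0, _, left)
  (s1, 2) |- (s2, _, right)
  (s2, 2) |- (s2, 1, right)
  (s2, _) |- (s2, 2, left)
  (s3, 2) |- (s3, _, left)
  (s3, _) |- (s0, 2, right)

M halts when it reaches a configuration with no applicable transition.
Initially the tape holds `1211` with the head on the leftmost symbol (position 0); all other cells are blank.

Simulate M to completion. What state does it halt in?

s2

state=s0 head=0 tape=__[1]211   (s0,1)→(s3,1,left)
state=s3 head=-1 tape=_[_]1211   (s3,_)→(s0,2,right)
state=s0 head=0 tape=_2[1]211   (s0,1)→(s3,1,left)
state=s3 head=-1 tape=_[2]1211   (s3,2)→(s3,_,left)
state=s3 head=-2 tape=[_]_1211   (s3,_)→(s0,2,right)
state=s0 head=-1 tape=2[_]1211   (s0,_)→(s1,2,left)
state=s1 head=-2 tape=[2]21211   (s1,2)→(s2,_,right)
state=s2 head=-1 tape=_[2]1211   (s2,2)→(s2,1,right)
state=s2 head=0 tape=_1[1]211
No transition is defined for (s2, 1); M halts in state s2.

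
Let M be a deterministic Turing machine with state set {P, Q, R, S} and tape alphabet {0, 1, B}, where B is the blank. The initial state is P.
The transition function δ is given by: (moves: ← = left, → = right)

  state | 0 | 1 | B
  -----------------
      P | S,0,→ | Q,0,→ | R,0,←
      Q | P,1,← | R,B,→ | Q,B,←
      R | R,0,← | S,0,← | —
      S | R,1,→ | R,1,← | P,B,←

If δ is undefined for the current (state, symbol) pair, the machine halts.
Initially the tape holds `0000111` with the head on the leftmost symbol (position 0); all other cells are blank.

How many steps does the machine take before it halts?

P | BBB[0]000111   read 0 → write 0, move →, go to S
S | BBB0[0]00111   read 0 → write 1, move →, go to R
R | BBB01[0]0111   read 0 → write 0, move ←, go to R
R | BBB0[1]00111   read 1 → write 0, move ←, go to S
S | BBB[0]000111   read 0 → write 1, move →, go to R
R | BBB1[0]00111   read 0 → write 0, move ←, go to R
R | BBB[1]000111   read 1 → write 0, move ←, go to S
S | BB[B]0000111   read B → write B, move ←, go to P
P | B[B]B0000111   read B → write 0, move ←, go to R
R | [B]0B0000111
M halts after 9 transitions.

9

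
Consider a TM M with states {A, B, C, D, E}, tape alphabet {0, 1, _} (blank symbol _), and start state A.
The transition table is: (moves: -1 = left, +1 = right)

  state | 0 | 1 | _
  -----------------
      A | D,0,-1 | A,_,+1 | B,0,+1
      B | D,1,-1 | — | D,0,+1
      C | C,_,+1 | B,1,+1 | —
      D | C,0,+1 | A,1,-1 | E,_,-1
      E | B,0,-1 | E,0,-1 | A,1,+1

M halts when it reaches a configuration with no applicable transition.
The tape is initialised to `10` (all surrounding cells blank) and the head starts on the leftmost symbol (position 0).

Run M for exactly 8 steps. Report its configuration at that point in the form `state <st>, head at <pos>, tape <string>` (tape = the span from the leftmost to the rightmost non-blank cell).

A | _[1]0_   read 1 → write _, move +1, go to A
A | __[0]_   read 0 → write 0, move -1, go to D
D | _[_]0_   read _ → write _, move -1, go to E
E | [_]_0_   read _ → write 1, move +1, go to A
A | 1[_]0_   read _ → write 0, move +1, go to B
B | 10[0]_   read 0 → write 1, move -1, go to D
D | 1[0]1_   read 0 → write 0, move +1, go to C
C | 10[1]_   read 1 → write 1, move +1, go to B
B | 101[_]
After 8 steps: state B, head at 2, tape 101.

state B, head at 2, tape 101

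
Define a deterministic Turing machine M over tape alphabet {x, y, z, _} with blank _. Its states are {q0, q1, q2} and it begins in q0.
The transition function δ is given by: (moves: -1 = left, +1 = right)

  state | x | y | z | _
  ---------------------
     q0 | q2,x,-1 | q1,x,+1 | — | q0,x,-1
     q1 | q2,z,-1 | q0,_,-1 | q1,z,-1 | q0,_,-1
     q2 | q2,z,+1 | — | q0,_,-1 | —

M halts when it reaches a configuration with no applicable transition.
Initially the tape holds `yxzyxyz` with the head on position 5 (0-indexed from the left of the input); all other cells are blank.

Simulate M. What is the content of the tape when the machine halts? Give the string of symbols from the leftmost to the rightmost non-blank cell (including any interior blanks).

yxzyz_z

state=q0 head=5 tape=yxzyx[y]z   (q0,y)→(q1,x,+1)
state=q1 head=6 tape=yxzyxx[z]   (q1,z)→(q1,z,-1)
state=q1 head=5 tape=yxzyx[x]z   (q1,x)→(q2,z,-1)
state=q2 head=4 tape=yxzy[x]zz   (q2,x)→(q2,z,+1)
state=q2 head=5 tape=yxzyz[z]z   (q2,z)→(q0,_,-1)
state=q0 head=4 tape=yxzy[z]_z
The non-blank tape span at halt is yxzyz_z.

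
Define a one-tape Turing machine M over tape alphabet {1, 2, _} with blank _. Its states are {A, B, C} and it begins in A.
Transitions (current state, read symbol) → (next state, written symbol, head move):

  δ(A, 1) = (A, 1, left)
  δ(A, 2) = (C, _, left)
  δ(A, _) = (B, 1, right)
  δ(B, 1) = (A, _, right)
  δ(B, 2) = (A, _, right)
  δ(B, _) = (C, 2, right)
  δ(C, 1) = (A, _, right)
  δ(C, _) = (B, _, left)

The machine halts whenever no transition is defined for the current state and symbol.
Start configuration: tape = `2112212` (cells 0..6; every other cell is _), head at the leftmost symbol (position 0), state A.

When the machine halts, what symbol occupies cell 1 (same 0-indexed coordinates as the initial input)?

state=A head=0 tape=__[2]112212   (A,2)→(C,_,left)
state=C head=-1 tape=_[_]_112212   (C,_)→(B,_,left)
state=B head=-2 tape=[_]__112212   (B,_)→(C,2,right)
state=C head=-1 tape=2[_]_112212   (C,_)→(B,_,left)
state=B head=-2 tape=[2]__112212   (B,2)→(A,_,right)
state=A head=-1 tape=_[_]_112212   (A,_)→(B,1,right)
state=B head=0 tape=_1[_]112212   (B,_)→(C,2,right)
state=C head=1 tape=_12[1]12212   (C,1)→(A,_,right)
state=A head=2 tape=_12_[1]2212   (A,1)→(A,1,left)
state=A head=1 tape=_12[_]12212   (A,_)→(B,1,right)
state=B head=2 tape=_121[1]2212   (B,1)→(A,_,right)
state=A head=3 tape=_121_[2]212   (A,2)→(C,_,left)
state=C head=2 tape=_121[_]_212   (C,_)→(B,_,left)
state=B head=1 tape=_12[1]__212   (B,1)→(A,_,right)
state=A head=2 tape=_12_[_]_212   (A,_)→(B,1,right)
state=B head=3 tape=_12_1[_]212   (B,_)→(C,2,right)
state=C head=4 tape=_12_12[2]12
Cell 1 holds _ when M halts.

_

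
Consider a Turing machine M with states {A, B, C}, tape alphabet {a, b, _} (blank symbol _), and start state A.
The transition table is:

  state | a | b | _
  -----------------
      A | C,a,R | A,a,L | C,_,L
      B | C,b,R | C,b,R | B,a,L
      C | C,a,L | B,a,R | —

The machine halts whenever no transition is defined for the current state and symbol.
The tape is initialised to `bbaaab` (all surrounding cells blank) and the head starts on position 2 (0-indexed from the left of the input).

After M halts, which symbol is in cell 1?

A | bb[a]aab__   read a → write a, move R, go to C
C | bba[a]ab__   read a → write a, move L, go to C
C | bb[a]aab__   read a → write a, move L, go to C
C | b[b]aaab__   read b → write a, move R, go to B
B | ba[a]aab__   read a → write b, move R, go to C
C | bab[a]ab__   read a → write a, move L, go to C
C | ba[b]aab__   read b → write a, move R, go to B
B | baa[a]ab__   read a → write b, move R, go to C
C | baab[a]b__   read a → write a, move L, go to C
C | baa[b]ab__   read b → write a, move R, go to B
B | baaa[a]b__   read a → write b, move R, go to C
C | baaab[b]__   read b → write a, move R, go to B
B | baaaba[_]_   read _ → write a, move L, go to B
B | baaab[a]a_   read a → write b, move R, go to C
C | baaabb[a]_   read a → write a, move L, go to C
C | baaab[b]a_   read b → write a, move R, go to B
B | baaaba[a]_   read a → write b, move R, go to C
C | baaabab[_]
Cell 1 holds a when M halts.

a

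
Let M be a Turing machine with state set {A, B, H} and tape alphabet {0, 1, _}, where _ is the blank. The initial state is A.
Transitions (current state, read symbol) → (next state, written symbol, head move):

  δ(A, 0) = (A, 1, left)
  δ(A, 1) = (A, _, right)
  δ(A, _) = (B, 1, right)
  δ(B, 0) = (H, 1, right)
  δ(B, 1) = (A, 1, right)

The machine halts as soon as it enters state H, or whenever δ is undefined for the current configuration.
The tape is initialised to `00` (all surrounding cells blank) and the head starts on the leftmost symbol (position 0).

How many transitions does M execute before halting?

state=A head=0 tape=_[0]0__   (A,0)→(A,1,left)
state=A head=-1 tape=[_]10__   (A,_)→(B,1,right)
state=B head=0 tape=1[1]0__   (B,1)→(A,1,right)
state=A head=1 tape=11[0]__   (A,0)→(A,1,left)
state=A head=0 tape=1[1]1__   (A,1)→(A,_,right)
state=A head=1 tape=1_[1]__   (A,1)→(A,_,right)
state=A head=2 tape=1__[_]_   (A,_)→(B,1,right)
state=B head=3 tape=1__1[_]
M halts after 7 transitions.

7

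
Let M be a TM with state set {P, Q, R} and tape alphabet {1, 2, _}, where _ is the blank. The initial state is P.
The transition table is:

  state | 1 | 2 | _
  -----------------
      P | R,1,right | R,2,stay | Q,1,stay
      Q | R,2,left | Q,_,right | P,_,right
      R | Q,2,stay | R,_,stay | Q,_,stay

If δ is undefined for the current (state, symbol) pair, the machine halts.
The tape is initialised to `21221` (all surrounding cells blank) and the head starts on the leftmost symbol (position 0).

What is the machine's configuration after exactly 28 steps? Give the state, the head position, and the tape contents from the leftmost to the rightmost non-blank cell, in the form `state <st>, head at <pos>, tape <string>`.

state=P head=0 tape=[2]1221___   (P,2)→(R,2,stay)
state=R head=0 tape=[2]1221___   (R,2)→(R,_,stay)
state=R head=0 tape=[_]1221___   (R,_)→(Q,_,stay)
state=Q head=0 tape=[_]1221___   (Q,_)→(P,_,right)
state=P head=1 tape=_[1]221___   (P,1)→(R,1,right)
state=R head=2 tape=_1[2]21___   (R,2)→(R,_,stay)
state=R head=2 tape=_1[_]21___   (R,_)→(Q,_,stay)
state=Q head=2 tape=_1[_]21___   (Q,_)→(P,_,right)
state=P head=3 tape=_1_[2]1___   (P,2)→(R,2,stay)
state=R head=3 tape=_1_[2]1___   (R,2)→(R,_,stay)
state=R head=3 tape=_1_[_]1___   (R,_)→(Q,_,stay)
state=Q head=3 tape=_1_[_]1___   (Q,_)→(P,_,right)
state=P head=4 tape=_1__[1]___   (P,1)→(R,1,right)
state=R head=5 tape=_1__1[_]__   (R,_)→(Q,_,stay)
state=Q head=5 tape=_1__1[_]__   (Q,_)→(P,_,right)
state=P head=6 tape=_1__1_[_]_   (P,_)→(Q,1,stay)
state=Q head=6 tape=_1__1_[1]_   (Q,1)→(R,2,left)
state=R head=5 tape=_1__1[_]2_   (R,_)→(Q,_,stay)
state=Q head=5 tape=_1__1[_]2_   (Q,_)→(P,_,right)
state=P head=6 tape=_1__1_[2]_   (P,2)→(R,2,stay)
state=R head=6 tape=_1__1_[2]_   (R,2)→(R,_,stay)
state=R head=6 tape=_1__1_[_]_   (R,_)→(Q,_,stay)
state=Q head=6 tape=_1__1_[_]_   (Q,_)→(P,_,right)
state=P head=7 tape=_1__1__[_]   (P,_)→(Q,1,stay)
state=Q head=7 tape=_1__1__[1]   (Q,1)→(R,2,left)
state=R head=6 tape=_1__1_[_]2   (R,_)→(Q,_,stay)
state=Q head=6 tape=_1__1_[_]2   (Q,_)→(P,_,right)
state=P head=7 tape=_1__1__[2]   (P,2)→(R,2,stay)
state=R head=7 tape=_1__1__[2]
After 28 steps: state R, head at 7, tape 1__1__2.

state R, head at 7, tape 1__1__2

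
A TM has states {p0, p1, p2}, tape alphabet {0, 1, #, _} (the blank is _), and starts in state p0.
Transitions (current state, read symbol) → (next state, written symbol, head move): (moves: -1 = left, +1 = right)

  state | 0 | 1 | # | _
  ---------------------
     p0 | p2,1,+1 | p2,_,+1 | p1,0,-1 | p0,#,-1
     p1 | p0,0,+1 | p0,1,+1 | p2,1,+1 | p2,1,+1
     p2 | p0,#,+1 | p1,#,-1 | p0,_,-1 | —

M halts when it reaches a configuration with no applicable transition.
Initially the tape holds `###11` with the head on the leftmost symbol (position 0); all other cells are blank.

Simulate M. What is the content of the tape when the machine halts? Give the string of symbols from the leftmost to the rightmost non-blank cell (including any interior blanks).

111#

p0 | _[#]##11   read # → write 0, move -1, go to p1
p1 | [_]0##11   read _ → write 1, move +1, go to p2
p2 | 1[0]##11   read 0 → write #, move +1, go to p0
p0 | 1#[#]#11   read # → write 0, move -1, go to p1
p1 | 1[#]0#11   read # → write 1, move +1, go to p2
p2 | 11[0]#11   read 0 → write #, move +1, go to p0
p0 | 11#[#]11   read # → write 0, move -1, go to p1
p1 | 11[#]011   read # → write 1, move +1, go to p2
p2 | 111[0]11   read 0 → write #, move +1, go to p0
p0 | 111#[1]1   read 1 → write _, move +1, go to p2
p2 | 111#_[1]   read 1 → write #, move -1, go to p1
p1 | 111#[_]#   read _ → write 1, move +1, go to p2
p2 | 111#1[#]   read # → write _, move -1, go to p0
p0 | 111#[1]_   read 1 → write _, move +1, go to p2
p2 | 111#_[_]
The non-blank tape span at halt is 111#.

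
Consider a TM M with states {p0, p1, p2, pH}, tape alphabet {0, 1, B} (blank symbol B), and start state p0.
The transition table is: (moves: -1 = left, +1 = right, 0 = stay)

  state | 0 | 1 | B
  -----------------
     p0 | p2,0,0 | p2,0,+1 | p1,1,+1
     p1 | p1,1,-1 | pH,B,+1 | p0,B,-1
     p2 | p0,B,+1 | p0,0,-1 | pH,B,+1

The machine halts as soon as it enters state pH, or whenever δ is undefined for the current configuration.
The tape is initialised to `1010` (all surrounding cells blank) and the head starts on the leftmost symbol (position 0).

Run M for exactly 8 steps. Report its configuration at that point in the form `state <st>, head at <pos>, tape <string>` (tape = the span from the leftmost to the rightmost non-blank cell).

state pH, head at 6, tape 0B0B0

p0 | [1]010BBB   read 1 → write 0, move +1, go to p2
p2 | 0[0]10BBB   read 0 → write B, move +1, go to p0
p0 | 0B[1]0BBB   read 1 → write 0, move +1, go to p2
p2 | 0B0[0]BBB   read 0 → write B, move +1, go to p0
p0 | 0B0B[B]BB   read B → write 1, move +1, go to p1
p1 | 0B0B1[B]B   read B → write B, move -1, go to p0
p0 | 0B0B[1]BB   read 1 → write 0, move +1, go to p2
p2 | 0B0B0[B]B   read B → write B, move +1, go to pH
pH | 0B0B0B[B]
After 8 steps: state pH, head at 6, tape 0B0B0.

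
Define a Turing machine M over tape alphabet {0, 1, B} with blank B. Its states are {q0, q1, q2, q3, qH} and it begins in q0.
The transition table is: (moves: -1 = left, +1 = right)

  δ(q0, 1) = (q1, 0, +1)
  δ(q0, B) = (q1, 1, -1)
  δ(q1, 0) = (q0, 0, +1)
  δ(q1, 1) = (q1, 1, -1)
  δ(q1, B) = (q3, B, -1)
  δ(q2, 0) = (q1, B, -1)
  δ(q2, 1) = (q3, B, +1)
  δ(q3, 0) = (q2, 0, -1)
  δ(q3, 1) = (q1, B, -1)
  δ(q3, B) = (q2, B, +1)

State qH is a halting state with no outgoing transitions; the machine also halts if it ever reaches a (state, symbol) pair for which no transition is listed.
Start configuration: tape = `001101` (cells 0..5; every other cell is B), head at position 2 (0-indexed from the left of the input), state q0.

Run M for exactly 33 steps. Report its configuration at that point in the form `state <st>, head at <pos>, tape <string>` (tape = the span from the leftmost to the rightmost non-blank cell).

state q1, head at 5, tape 00000010

state=q0 head=2 tape=00[1]101BBB   (q0,1)→(q1,0,+1)
state=q1 head=3 tape=000[1]01BBB   (q1,1)→(q1,1,-1)
state=q1 head=2 tape=00[0]101BBB   (q1,0)→(q0,0,+1)
state=q0 head=3 tape=000[1]01BBB   (q0,1)→(q1,0,+1)
state=q1 head=4 tape=0000[0]1BBB   (q1,0)→(q0,0,+1)
state=q0 head=5 tape=00000[1]BBB   (q0,1)→(q1,0,+1)
state=q1 head=6 tape=000000[B]BB   (q1,B)→(q3,B,-1)
state=q3 head=5 tape=00000[0]BBB   (q3,0)→(q2,0,-1)
state=q2 head=4 tape=0000[0]0BBB   (q2,0)→(q1,B,-1)
state=q1 head=3 tape=000[0]B0BBB   (q1,0)→(q0,0,+1)
state=q0 head=4 tape=0000[B]0BBB   (q0,B)→(q1,1,-1)
state=q1 head=3 tape=000[0]10BBB   (q1,0)→(q0,0,+1)
state=q0 head=4 tape=0000[1]0BBB   (q0,1)→(q1,0,+1)
state=q1 head=5 tape=00000[0]BBB   (q1,0)→(q0,0,+1)
state=q0 head=6 tape=000000[B]BB   (q0,B)→(q1,1,-1)
state=q1 head=5 tape=00000[0]1BB   (q1,0)→(q0,0,+1)
state=q0 head=6 tape=000000[1]BB   (q0,1)→(q1,0,+1)
state=q1 head=7 tape=0000000[B]B   (q1,B)→(q3,B,-1)
state=q3 head=6 tape=000000[0]BB   (q3,0)→(q2,0,-1)
state=q2 head=5 tape=00000[0]0BB   (q2,0)→(q1,B,-1)
state=q1 head=4 tape=0000[0]B0BB   (q1,0)→(q0,0,+1)
state=q0 head=5 tape=00000[B]0BB   (q0,B)→(q1,1,-1)
state=q1 head=4 tape=0000[0]10BB   (q1,0)→(q0,0,+1)
state=q0 head=5 tape=00000[1]0BB   (q0,1)→(q1,0,+1)
state=q1 head=6 tape=000000[0]BB   (q1,0)→(q0,0,+1)
state=q0 head=7 tape=0000000[B]B   (q0,B)→(q1,1,-1)
state=q1 head=6 tape=000000[0]1B   (q1,0)→(q0,0,+1)
state=q0 head=7 tape=0000000[1]B   (q0,1)→(q1,0,+1)
state=q1 head=8 tape=00000000[B]   (q1,B)→(q3,B,-1)
state=q3 head=7 tape=0000000[0]B   (q3,0)→(q2,0,-1)
state=q2 head=6 tape=000000[0]0B   (q2,0)→(q1,B,-1)
state=q1 head=5 tape=00000[0]B0B   (q1,0)→(q0,0,+1)
state=q0 head=6 tape=000000[B]0B   (q0,B)→(q1,1,-1)
state=q1 head=5 tape=00000[0]10B
After 33 steps: state q1, head at 5, tape 00000010.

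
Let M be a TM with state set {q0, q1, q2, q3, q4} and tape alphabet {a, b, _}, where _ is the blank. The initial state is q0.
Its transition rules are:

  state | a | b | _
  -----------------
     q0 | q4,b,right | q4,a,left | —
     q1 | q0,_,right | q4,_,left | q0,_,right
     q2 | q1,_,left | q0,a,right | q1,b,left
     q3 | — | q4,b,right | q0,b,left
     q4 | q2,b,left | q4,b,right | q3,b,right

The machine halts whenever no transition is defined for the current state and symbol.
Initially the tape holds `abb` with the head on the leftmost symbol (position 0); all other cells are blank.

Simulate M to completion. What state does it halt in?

state=q0 head=0 tape=__[a]bb__   (q0,a)→(q4,b,right)
state=q4 head=1 tape=__b[b]b__   (q4,b)→(q4,b,right)
state=q4 head=2 tape=__bb[b]__   (q4,b)→(q4,b,right)
state=q4 head=3 tape=__bbb[_]_   (q4,_)→(q3,b,right)
state=q3 head=4 tape=__bbbb[_]   (q3,_)→(q0,b,left)
state=q0 head=3 tape=__bbb[b]b   (q0,b)→(q4,a,left)
state=q4 head=2 tape=__bb[b]ab   (q4,b)→(q4,b,right)
state=q4 head=3 tape=__bbb[a]b   (q4,a)→(q2,b,left)
state=q2 head=2 tape=__bb[b]bb   (q2,b)→(q0,a,right)
state=q0 head=3 tape=__bba[b]b   (q0,b)→(q4,a,left)
state=q4 head=2 tape=__bb[a]ab   (q4,a)→(q2,b,left)
state=q2 head=1 tape=__b[b]bab   (q2,b)→(q0,a,right)
state=q0 head=2 tape=__ba[b]ab   (q0,b)→(q4,a,left)
state=q4 head=1 tape=__b[a]aab   (q4,a)→(q2,b,left)
state=q2 head=0 tape=__[b]baab   (q2,b)→(q0,a,right)
state=q0 head=1 tape=__a[b]aab   (q0,b)→(q4,a,left)
state=q4 head=0 tape=__[a]aaab   (q4,a)→(q2,b,left)
state=q2 head=-1 tape=_[_]baaab   (q2,_)→(q1,b,left)
state=q1 head=-2 tape=[_]bbaaab   (q1,_)→(q0,_,right)
state=q0 head=-1 tape=_[b]baaab   (q0,b)→(q4,a,left)
state=q4 head=-2 tape=[_]abaaab   (q4,_)→(q3,b,right)
state=q3 head=-1 tape=b[a]baaab
No transition is defined for (q3, a); M halts in state q3.

q3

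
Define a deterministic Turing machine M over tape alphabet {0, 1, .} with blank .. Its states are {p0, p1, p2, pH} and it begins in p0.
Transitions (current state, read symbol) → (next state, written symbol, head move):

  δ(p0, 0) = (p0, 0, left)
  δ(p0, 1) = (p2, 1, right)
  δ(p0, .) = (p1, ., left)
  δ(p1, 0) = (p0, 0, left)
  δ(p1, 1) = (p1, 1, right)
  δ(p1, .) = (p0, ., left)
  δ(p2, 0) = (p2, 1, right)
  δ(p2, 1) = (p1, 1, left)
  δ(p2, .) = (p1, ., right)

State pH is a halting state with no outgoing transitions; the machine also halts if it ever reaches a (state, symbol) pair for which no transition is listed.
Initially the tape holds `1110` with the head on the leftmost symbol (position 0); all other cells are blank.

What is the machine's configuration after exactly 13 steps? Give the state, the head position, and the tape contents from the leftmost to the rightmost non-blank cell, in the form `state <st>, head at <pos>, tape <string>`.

state=p0 head=0 tape=[1]110..   (p0,1)→(p2,1,right)
state=p2 head=1 tape=1[1]10..   (p2,1)→(p1,1,left)
state=p1 head=0 tape=[1]110..   (p1,1)→(p1,1,right)
state=p1 head=1 tape=1[1]10..   (p1,1)→(p1,1,right)
state=p1 head=2 tape=11[1]0..   (p1,1)→(p1,1,right)
state=p1 head=3 tape=111[0]..   (p1,0)→(p0,0,left)
state=p0 head=2 tape=11[1]0..   (p0,1)→(p2,1,right)
state=p2 head=3 tape=111[0]..   (p2,0)→(p2,1,right)
state=p2 head=4 tape=1111[.].   (p2,.)→(p1,.,right)
state=p1 head=5 tape=1111.[.]   (p1,.)→(p0,.,left)
state=p0 head=4 tape=1111[.].   (p0,.)→(p1,.,left)
state=p1 head=3 tape=111[1]..   (p1,1)→(p1,1,right)
state=p1 head=4 tape=1111[.].   (p1,.)→(p0,.,left)
state=p0 head=3 tape=111[1]..
After 13 steps: state p0, head at 3, tape 1111.

state p0, head at 3, tape 1111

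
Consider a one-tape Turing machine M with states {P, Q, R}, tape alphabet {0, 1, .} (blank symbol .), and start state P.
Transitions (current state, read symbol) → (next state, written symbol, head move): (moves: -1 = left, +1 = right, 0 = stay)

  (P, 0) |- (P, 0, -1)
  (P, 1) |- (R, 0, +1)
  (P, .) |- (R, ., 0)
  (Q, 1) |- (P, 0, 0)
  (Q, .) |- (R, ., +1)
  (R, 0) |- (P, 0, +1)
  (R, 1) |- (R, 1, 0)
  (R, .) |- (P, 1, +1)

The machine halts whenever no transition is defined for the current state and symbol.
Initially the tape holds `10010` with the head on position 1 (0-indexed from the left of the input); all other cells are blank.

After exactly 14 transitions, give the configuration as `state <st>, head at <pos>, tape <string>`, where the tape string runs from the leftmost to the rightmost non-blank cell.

P | ..1[0]010   read 0 → write 0, move -1, go to P
P | ..[1]0010   read 1 → write 0, move +1, go to R
R | ..0[0]010   read 0 → write 0, move +1, go to P
P | ..00[0]10   read 0 → write 0, move -1, go to P
P | ..0[0]010   read 0 → write 0, move -1, go to P
P | ..[0]0010   read 0 → write 0, move -1, go to P
P | .[.]00010   read . → write ., move 0, go to R
R | .[.]00010   read . → write 1, move +1, go to P
P | .1[0]0010   read 0 → write 0, move -1, go to P
P | .[1]00010   read 1 → write 0, move +1, go to R
R | .0[0]0010   read 0 → write 0, move +1, go to P
P | .00[0]010   read 0 → write 0, move -1, go to P
P | .0[0]0010   read 0 → write 0, move -1, go to P
P | .[0]00010   read 0 → write 0, move -1, go to P
P | [.]000010
After 14 steps: state P, head at -2, tape 000010.

state P, head at -2, tape 000010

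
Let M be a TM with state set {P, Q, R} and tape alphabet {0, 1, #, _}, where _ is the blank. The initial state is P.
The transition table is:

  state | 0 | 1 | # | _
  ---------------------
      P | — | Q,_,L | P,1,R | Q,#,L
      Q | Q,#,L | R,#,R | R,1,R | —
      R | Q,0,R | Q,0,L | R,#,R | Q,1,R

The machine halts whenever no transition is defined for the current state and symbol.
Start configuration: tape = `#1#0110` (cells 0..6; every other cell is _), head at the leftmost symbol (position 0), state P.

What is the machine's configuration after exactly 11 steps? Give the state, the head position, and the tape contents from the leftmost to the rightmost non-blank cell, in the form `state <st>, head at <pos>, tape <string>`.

P | [#]1#0110   read # → write 1, move R, go to P
P | 1[1]#0110   read 1 → write _, move L, go to Q
Q | [1]_#0110   read 1 → write #, move R, go to R
R | #[_]#0110   read _ → write 1, move R, go to Q
Q | #1[#]0110   read # → write 1, move R, go to R
R | #11[0]110   read 0 → write 0, move R, go to Q
Q | #110[1]10   read 1 → write #, move R, go to R
R | #110#[1]0   read 1 → write 0, move L, go to Q
Q | #110[#]00   read # → write 1, move R, go to R
R | #1101[0]0   read 0 → write 0, move R, go to Q
Q | #11010[0]   read 0 → write #, move L, go to Q
Q | #1101[0]#
After 11 steps: state Q, head at 5, tape #11010#.

state Q, head at 5, tape #11010#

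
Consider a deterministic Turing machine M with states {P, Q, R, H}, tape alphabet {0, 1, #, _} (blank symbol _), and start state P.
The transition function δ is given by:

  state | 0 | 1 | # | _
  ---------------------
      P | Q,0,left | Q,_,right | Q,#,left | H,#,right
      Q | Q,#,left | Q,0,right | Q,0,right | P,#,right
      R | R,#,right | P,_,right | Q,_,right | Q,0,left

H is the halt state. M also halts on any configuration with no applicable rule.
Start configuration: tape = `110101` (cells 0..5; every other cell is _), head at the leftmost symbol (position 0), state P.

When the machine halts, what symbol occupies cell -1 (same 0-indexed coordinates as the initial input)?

state=P head=0 tape=_[1]10101___   (P,1)→(Q,_,right)
state=Q head=1 tape=__[1]0101___   (Q,1)→(Q,0,right)
state=Q head=2 tape=__0[0]101___   (Q,0)→(Q,#,left)
state=Q head=1 tape=__[0]#101___   (Q,0)→(Q,#,left)
state=Q head=0 tape=_[_]##101___   (Q,_)→(P,#,right)
state=P head=1 tape=_#[#]#101___   (P,#)→(Q,#,left)
state=Q head=0 tape=_[#]##101___   (Q,#)→(Q,0,right)
state=Q head=1 tape=_0[#]#101___   (Q,#)→(Q,0,right)
state=Q head=2 tape=_00[#]101___   (Q,#)→(Q,0,right)
state=Q head=3 tape=_000[1]01___   (Q,1)→(Q,0,right)
state=Q head=4 tape=_0000[0]1___   (Q,0)→(Q,#,left)
state=Q head=3 tape=_000[0]#1___   (Q,0)→(Q,#,left)
state=Q head=2 tape=_00[0]##1___   (Q,0)→(Q,#,left)
state=Q head=1 tape=_0[0]###1___   (Q,0)→(Q,#,left)
state=Q head=0 tape=_[0]####1___   (Q,0)→(Q,#,left)
state=Q head=-1 tape=[_]#####1___   (Q,_)→(P,#,right)
state=P head=0 tape=#[#]####1___   (P,#)→(Q,#,left)
state=Q head=-1 tape=[#]#####1___   (Q,#)→(Q,0,right)
state=Q head=0 tape=0[#]####1___   (Q,#)→(Q,0,right)
state=Q head=1 tape=00[#]###1___   (Q,#)→(Q,0,right)
state=Q head=2 tape=000[#]##1___   (Q,#)→(Q,0,right)
state=Q head=3 tape=0000[#]#1___   (Q,#)→(Q,0,right)
state=Q head=4 tape=00000[#]1___   (Q,#)→(Q,0,right)
state=Q head=5 tape=000000[1]___   (Q,1)→(Q,0,right)
state=Q head=6 tape=0000000[_]__   (Q,_)→(P,#,right)
state=P head=7 tape=0000000#[_]_   (P,_)→(H,#,right)
state=H head=8 tape=0000000##[_]
Cell -1 holds 0 when M halts.

0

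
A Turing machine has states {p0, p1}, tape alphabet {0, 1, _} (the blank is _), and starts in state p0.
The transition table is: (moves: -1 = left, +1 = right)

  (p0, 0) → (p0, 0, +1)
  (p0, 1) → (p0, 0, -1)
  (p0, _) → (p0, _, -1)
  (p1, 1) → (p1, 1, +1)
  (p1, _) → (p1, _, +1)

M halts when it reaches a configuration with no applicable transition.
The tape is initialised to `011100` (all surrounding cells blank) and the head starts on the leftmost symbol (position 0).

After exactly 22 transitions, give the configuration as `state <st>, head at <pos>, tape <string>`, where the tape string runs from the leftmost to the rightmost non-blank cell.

p0 | [0]11100_   read 0 → write 0, move +1, go to p0
p0 | 0[1]1100_   read 1 → write 0, move -1, go to p0
p0 | [0]01100_   read 0 → write 0, move +1, go to p0
p0 | 0[0]1100_   read 0 → write 0, move +1, go to p0
p0 | 00[1]100_   read 1 → write 0, move -1, go to p0
p0 | 0[0]0100_   read 0 → write 0, move +1, go to p0
p0 | 00[0]100_   read 0 → write 0, move +1, go to p0
p0 | 000[1]00_   read 1 → write 0, move -1, go to p0
p0 | 00[0]000_   read 0 → write 0, move +1, go to p0
p0 | 000[0]00_   read 0 → write 0, move +1, go to p0
p0 | 0000[0]0_   read 0 → write 0, move +1, go to p0
p0 | 00000[0]_   read 0 → write 0, move +1, go to p0
p0 | 000000[_]   read _ → write _, move -1, go to p0
p0 | 00000[0]_   read 0 → write 0, move +1, go to p0
p0 | 000000[_]   read _ → write _, move -1, go to p0
p0 | 00000[0]_   read 0 → write 0, move +1, go to p0
p0 | 000000[_]   read _ → write _, move -1, go to p0
p0 | 00000[0]_   read 0 → write 0, move +1, go to p0
p0 | 000000[_]   read _ → write _, move -1, go to p0
p0 | 00000[0]_   read 0 → write 0, move +1, go to p0
p0 | 000000[_]   read _ → write _, move -1, go to p0
p0 | 00000[0]_   read 0 → write 0, move +1, go to p0
p0 | 000000[_]
After 22 steps: state p0, head at 6, tape 000000.

state p0, head at 6, tape 000000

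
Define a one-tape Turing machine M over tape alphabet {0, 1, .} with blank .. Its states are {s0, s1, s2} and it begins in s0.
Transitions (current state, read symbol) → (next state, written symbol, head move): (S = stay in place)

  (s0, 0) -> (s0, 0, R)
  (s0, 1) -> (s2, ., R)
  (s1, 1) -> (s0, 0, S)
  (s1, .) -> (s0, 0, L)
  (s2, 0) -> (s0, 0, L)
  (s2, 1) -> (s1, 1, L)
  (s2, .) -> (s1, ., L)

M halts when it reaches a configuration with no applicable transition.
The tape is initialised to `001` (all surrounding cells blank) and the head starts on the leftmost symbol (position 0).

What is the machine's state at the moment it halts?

s0

state=s0 head=0 tape=[0]01.   (s0,0)→(s0,0,R)
state=s0 head=1 tape=0[0]1.   (s0,0)→(s0,0,R)
state=s0 head=2 tape=00[1].   (s0,1)→(s2,.,R)
state=s2 head=3 tape=00.[.]   (s2,.)→(s1,.,L)
state=s1 head=2 tape=00[.].   (s1,.)→(s0,0,L)
state=s0 head=1 tape=0[0]0.   (s0,0)→(s0,0,R)
state=s0 head=2 tape=00[0].   (s0,0)→(s0,0,R)
state=s0 head=3 tape=000[.]
No transition is defined for (s0, .); M halts in state s0.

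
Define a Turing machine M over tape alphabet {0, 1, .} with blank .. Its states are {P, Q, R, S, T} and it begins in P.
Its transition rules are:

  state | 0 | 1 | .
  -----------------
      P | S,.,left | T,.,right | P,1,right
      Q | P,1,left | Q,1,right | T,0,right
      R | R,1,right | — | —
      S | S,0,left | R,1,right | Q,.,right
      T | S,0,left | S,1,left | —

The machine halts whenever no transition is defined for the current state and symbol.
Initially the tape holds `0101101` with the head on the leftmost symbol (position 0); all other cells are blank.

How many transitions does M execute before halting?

state=P head=0 tape=.[0]101101..   (P,0)→(S,.,left)
state=S head=-1 tape=[.].101101..   (S,.)→(Q,.,right)
state=Q head=0 tape=.[.]101101..   (Q,.)→(T,0,right)
state=T head=1 tape=.0[1]01101..   (T,1)→(S,1,left)
state=S head=0 tape=.[0]101101..   (S,0)→(S,0,left)
state=S head=-1 tape=[.]0101101..   (S,.)→(Q,.,right)
state=Q head=0 tape=.[0]101101..   (Q,0)→(P,1,left)
state=P head=-1 tape=[.]1101101..   (P,.)→(P,1,right)
state=P head=0 tape=1[1]101101..   (P,1)→(T,.,right)
state=T head=1 tape=1.[1]01101..   (T,1)→(S,1,left)
state=S head=0 tape=1[.]101101..   (S,.)→(Q,.,right)
state=Q head=1 tape=1.[1]01101..   (Q,1)→(Q,1,right)
state=Q head=2 tape=1.1[0]1101..   (Q,0)→(P,1,left)
state=P head=1 tape=1.[1]11101..   (P,1)→(T,.,right)
state=T head=2 tape=1..[1]1101..   (T,1)→(S,1,left)
state=S head=1 tape=1.[.]11101..   (S,.)→(Q,.,right)
state=Q head=2 tape=1..[1]1101..   (Q,1)→(Q,1,right)
state=Q head=3 tape=1..1[1]101..   (Q,1)→(Q,1,right)
state=Q head=4 tape=1..11[1]01..   (Q,1)→(Q,1,right)
state=Q head=5 tape=1..111[0]1..   (Q,0)→(P,1,left)
state=P head=4 tape=1..11[1]11..   (P,1)→(T,.,right)
state=T head=5 tape=1..11.[1]1..   (T,1)→(S,1,left)
state=S head=4 tape=1..11[.]11..   (S,.)→(Q,.,right)
state=Q head=5 tape=1..11.[1]1..   (Q,1)→(Q,1,right)
state=Q head=6 tape=1..11.1[1]..   (Q,1)→(Q,1,right)
state=Q head=7 tape=1..11.11[.].   (Q,.)→(T,0,right)
state=T head=8 tape=1..11.110[.]
M halts after 26 transitions.

26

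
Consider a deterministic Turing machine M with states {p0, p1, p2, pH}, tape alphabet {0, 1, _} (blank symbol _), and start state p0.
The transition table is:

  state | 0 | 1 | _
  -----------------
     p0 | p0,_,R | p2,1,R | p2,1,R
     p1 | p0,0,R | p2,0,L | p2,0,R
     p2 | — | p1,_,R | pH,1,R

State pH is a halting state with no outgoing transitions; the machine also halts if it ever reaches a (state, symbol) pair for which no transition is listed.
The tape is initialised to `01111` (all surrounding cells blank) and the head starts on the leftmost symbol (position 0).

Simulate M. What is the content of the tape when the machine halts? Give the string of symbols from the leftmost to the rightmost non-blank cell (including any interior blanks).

state=p0 head=0 tape=[0]1111   (p0,0)→(p0,_,R)
state=p0 head=1 tape=_[1]111   (p0,1)→(p2,1,R)
state=p2 head=2 tape=_1[1]11   (p2,1)→(p1,_,R)
state=p1 head=3 tape=_1_[1]1   (p1,1)→(p2,0,L)
state=p2 head=2 tape=_1[_]01   (p2,_)→(pH,1,R)
state=pH head=3 tape=_11[0]1
The non-blank tape span at halt is 1101.

1101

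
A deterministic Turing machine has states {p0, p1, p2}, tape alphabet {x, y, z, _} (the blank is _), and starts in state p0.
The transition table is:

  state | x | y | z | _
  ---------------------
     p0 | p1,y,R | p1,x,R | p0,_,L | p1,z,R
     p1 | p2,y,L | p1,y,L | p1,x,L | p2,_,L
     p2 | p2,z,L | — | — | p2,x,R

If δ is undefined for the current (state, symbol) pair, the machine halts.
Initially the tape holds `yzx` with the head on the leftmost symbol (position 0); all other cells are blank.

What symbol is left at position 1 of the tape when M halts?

state=p0 head=0 tape=_[y]zx   (p0,y)→(p1,x,R)
state=p1 head=1 tape=_x[z]x   (p1,z)→(p1,x,L)
state=p1 head=0 tape=_[x]xx   (p1,x)→(p2,y,L)
state=p2 head=-1 tape=[_]yxx   (p2,_)→(p2,x,R)
state=p2 head=0 tape=x[y]xx
Cell 1 holds x when M halts.

x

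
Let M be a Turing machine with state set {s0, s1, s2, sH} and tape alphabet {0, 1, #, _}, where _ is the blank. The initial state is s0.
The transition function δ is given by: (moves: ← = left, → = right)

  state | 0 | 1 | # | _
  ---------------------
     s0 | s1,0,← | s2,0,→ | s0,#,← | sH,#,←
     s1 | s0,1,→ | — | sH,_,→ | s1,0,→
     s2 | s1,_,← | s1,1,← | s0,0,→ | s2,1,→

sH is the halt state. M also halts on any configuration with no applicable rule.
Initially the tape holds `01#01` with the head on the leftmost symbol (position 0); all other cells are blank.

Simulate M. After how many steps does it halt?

state=s0 head=0 tape=_[0]1#01   (s0,0)→(s1,0,←)
state=s1 head=-1 tape=[_]01#01   (s1,_)→(s1,0,→)
state=s1 head=0 tape=0[0]1#01   (s1,0)→(s0,1,→)
state=s0 head=1 tape=01[1]#01   (s0,1)→(s2,0,→)
state=s2 head=2 tape=010[#]01   (s2,#)→(s0,0,→)
state=s0 head=3 tape=0100[0]1   (s0,0)→(s1,0,←)
state=s1 head=2 tape=010[0]01   (s1,0)→(s0,1,→)
state=s0 head=3 tape=0101[0]1   (s0,0)→(s1,0,←)
state=s1 head=2 tape=010[1]01
M halts after 8 transitions.

8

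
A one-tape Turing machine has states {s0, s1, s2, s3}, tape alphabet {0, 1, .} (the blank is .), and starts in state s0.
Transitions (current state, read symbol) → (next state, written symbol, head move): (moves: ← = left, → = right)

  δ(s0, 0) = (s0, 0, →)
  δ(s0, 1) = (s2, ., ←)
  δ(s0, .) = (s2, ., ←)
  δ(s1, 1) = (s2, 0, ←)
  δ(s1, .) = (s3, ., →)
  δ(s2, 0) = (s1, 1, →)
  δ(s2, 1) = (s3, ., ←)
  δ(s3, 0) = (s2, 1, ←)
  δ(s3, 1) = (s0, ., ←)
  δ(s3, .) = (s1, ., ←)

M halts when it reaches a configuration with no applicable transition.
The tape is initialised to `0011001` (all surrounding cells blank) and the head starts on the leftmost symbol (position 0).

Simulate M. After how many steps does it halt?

state=s0 head=0 tape=.[0]011001   (s0,0)→(s0,0,→)
state=s0 head=1 tape=.0[0]11001   (s0,0)→(s0,0,→)
state=s0 head=2 tape=.00[1]1001   (s0,1)→(s2,.,←)
state=s2 head=1 tape=.0[0].1001   (s2,0)→(s1,1,→)
state=s1 head=2 tape=.01[.]1001   (s1,.)→(s3,.,→)
state=s3 head=3 tape=.01.[1]001   (s3,1)→(s0,.,←)
state=s0 head=2 tape=.01[.].001   (s0,.)→(s2,.,←)
state=s2 head=1 tape=.0[1]..001   (s2,1)→(s3,.,←)
state=s3 head=0 tape=.[0]...001   (s3,0)→(s2,1,←)
state=s2 head=-1 tape=[.]1...001
M halts after 9 transitions.

9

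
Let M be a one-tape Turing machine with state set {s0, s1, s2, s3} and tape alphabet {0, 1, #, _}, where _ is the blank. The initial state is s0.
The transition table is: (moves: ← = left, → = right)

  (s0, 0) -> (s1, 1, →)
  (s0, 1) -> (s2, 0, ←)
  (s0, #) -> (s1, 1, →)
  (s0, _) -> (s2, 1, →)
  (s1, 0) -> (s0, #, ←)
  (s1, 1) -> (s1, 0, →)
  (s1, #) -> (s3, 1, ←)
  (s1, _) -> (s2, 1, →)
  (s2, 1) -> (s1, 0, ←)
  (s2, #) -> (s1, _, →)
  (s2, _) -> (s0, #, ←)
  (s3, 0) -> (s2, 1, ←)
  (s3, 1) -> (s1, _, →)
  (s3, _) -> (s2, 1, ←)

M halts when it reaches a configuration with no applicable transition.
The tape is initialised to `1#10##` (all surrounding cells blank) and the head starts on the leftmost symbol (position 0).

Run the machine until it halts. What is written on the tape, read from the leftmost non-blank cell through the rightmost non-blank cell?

state=s0 head=0 tape=__[1]#10##   (s0,1)→(s2,0,←)
state=s2 head=-1 tape=_[_]0#10##   (s2,_)→(s0,#,←)
state=s0 head=-2 tape=[_]#0#10##   (s0,_)→(s2,1,→)
state=s2 head=-1 tape=1[#]0#10##   (s2,#)→(s1,_,→)
state=s1 head=0 tape=1_[0]#10##   (s1,0)→(s0,#,←)
state=s0 head=-1 tape=1[_]##10##   (s0,_)→(s2,1,→)
state=s2 head=0 tape=11[#]#10##   (s2,#)→(s1,_,→)
state=s1 head=1 tape=11_[#]10##   (s1,#)→(s3,1,←)
state=s3 head=0 tape=11[_]110##   (s3,_)→(s2,1,←)
state=s2 head=-1 tape=1[1]1110##   (s2,1)→(s1,0,←)
state=s1 head=-2 tape=[1]01110##   (s1,1)→(s1,0,→)
state=s1 head=-1 tape=0[0]1110##   (s1,0)→(s0,#,←)
state=s0 head=-2 tape=[0]#1110##   (s0,0)→(s1,1,→)
state=s1 head=-1 tape=1[#]1110##   (s1,#)→(s3,1,←)
state=s3 head=-2 tape=[1]11110##   (s3,1)→(s1,_,→)
state=s1 head=-1 tape=_[1]1110##   (s1,1)→(s1,0,→)
state=s1 head=0 tape=_0[1]110##   (s1,1)→(s1,0,→)
state=s1 head=1 tape=_00[1]10##   (s1,1)→(s1,0,→)
state=s1 head=2 tape=_000[1]0##   (s1,1)→(s1,0,→)
state=s1 head=3 tape=_0000[0]##   (s1,0)→(s0,#,←)
state=s0 head=2 tape=_000[0]###   (s0,0)→(s1,1,→)
state=s1 head=3 tape=_0001[#]##   (s1,#)→(s3,1,←)
state=s3 head=2 tape=_000[1]1##   (s3,1)→(s1,_,→)
state=s1 head=3 tape=_000_[1]##   (s1,1)→(s1,0,→)
state=s1 head=4 tape=_000_0[#]#   (s1,#)→(s3,1,←)
state=s3 head=3 tape=_000_[0]1#   (s3,0)→(s2,1,←)
state=s2 head=2 tape=_000[_]11#   (s2,_)→(s0,#,←)
state=s0 head=1 tape=_00[0]#11#   (s0,0)→(s1,1,→)
state=s1 head=2 tape=_001[#]11#   (s1,#)→(s3,1,←)
state=s3 head=1 tape=_00[1]111#   (s3,1)→(s1,_,→)
state=s1 head=2 tape=_00_[1]11#   (s1,1)→(s1,0,→)
state=s1 head=3 tape=_00_0[1]1#   (s1,1)→(s1,0,→)
state=s1 head=4 tape=_00_00[1]#   (s1,1)→(s1,0,→)
state=s1 head=5 tape=_00_000[#]   (s1,#)→(s3,1,←)
state=s3 head=4 tape=_00_00[0]1   (s3,0)→(s2,1,←)
state=s2 head=3 tape=_00_0[0]11
The non-blank tape span at halt is 00_0011.

00_0011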